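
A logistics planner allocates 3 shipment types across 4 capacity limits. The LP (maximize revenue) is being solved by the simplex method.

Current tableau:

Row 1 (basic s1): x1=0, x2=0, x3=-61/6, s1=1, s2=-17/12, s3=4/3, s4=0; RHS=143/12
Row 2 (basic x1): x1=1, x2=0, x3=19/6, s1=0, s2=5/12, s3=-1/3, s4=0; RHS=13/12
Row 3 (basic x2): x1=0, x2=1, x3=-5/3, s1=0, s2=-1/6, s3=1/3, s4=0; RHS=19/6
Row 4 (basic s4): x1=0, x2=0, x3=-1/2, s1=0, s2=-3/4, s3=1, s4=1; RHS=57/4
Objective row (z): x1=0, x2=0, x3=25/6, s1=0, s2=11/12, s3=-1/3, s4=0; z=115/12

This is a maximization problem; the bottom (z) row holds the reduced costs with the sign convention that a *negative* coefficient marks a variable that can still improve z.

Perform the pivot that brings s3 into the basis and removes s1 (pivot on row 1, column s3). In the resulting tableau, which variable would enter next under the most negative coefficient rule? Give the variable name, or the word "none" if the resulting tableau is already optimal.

Pivot element 4/3. New z-row = old z-row − (-1/3)·(row 1/(4/3)).
Updated z-row coefficients: x1: 0, x2: 0, x3: 13/8, s1: 1/4, s2: 9/16, s3: 0, s4: 0.
No coefficient is strictly negative; the tableau after this pivot is optimal.

none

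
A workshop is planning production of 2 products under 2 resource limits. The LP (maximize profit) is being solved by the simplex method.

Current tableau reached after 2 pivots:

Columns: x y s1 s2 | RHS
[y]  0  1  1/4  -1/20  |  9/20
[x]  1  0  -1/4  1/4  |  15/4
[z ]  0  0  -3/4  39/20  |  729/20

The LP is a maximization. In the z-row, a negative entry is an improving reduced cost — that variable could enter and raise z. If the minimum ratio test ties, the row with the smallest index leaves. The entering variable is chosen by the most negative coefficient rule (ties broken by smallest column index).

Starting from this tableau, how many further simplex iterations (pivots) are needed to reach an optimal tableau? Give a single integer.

1

pivot: s1 in, y out → z = 189/5
No improving column remains; optimal.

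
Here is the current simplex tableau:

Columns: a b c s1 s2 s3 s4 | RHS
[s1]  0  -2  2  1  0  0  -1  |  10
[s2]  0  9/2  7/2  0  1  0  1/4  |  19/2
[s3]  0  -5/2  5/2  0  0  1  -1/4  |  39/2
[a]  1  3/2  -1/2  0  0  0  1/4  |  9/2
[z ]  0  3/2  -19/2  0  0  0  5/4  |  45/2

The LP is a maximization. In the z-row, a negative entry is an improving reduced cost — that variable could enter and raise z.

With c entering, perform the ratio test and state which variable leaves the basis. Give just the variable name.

Ratios: row 1 (s1): 10/2 = 5; row 2 (s2): (19/2)/(7/2) = 19/7; row 3 (s3): (39/2)/(5/2) = 39/5; row 4 (a): entry -1/2 ≤ 0, skip.
Minimum ratio 19/7 is in the s2 row, so s2 leaves.

s2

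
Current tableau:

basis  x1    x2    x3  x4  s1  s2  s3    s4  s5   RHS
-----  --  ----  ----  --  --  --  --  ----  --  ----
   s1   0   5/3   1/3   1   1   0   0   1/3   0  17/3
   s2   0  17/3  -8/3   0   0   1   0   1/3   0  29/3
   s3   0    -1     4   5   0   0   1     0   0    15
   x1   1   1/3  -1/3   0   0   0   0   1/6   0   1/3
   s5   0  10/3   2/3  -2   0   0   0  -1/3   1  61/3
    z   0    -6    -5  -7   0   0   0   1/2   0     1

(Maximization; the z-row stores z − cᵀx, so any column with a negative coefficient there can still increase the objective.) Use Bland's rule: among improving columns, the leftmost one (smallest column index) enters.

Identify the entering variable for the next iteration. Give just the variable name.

x2

Objective-row coefficients: x1: 0, x2: -6, x3: -5, x4: -7, s1: 0, s2: 0, s3: 0, s4: 1/2, s5: 0.
Improving columns: x2, x3, x4. Bland's rule picks the smallest column index → x2.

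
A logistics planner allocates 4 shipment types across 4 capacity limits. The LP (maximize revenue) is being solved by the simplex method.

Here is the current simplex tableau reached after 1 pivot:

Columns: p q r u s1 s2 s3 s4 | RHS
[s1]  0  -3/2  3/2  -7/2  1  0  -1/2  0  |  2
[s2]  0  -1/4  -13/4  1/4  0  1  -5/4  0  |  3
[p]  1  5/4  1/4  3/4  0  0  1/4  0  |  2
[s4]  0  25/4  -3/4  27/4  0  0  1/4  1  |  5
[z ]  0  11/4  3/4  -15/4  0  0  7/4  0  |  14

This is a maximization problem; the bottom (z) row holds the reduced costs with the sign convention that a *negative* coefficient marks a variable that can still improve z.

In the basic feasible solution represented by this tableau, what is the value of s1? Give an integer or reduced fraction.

s1 is basic (row 1); its value is the RHS of that row: 2.

2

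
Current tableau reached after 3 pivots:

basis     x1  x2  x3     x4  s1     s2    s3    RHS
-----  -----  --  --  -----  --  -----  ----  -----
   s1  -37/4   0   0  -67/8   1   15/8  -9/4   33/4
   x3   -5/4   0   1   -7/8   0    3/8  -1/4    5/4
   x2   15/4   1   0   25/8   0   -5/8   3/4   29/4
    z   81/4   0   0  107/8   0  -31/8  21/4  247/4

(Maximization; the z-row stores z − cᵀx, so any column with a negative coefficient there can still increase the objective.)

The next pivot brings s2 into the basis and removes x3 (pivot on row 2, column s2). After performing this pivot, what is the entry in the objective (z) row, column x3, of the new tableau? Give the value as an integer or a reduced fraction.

Pivot element is row 2, column s2: 3/8.
Normalize row 2: new (row 2, x3) = 1/(3/8) = 8/3.
z-row ← z-row − (-31/8)·(new row 2): 0 − (-31/8)·(8/3) = 31/3.

31/3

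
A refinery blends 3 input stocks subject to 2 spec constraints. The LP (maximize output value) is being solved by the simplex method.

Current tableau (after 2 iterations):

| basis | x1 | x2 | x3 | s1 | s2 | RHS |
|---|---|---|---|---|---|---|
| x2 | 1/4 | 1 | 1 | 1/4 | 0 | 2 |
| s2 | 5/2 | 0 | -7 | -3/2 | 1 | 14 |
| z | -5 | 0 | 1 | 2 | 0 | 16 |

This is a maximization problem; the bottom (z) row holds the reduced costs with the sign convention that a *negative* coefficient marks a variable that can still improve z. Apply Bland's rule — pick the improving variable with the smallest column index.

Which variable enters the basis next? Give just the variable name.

x1

Objective-row coefficients: x1: -5, x2: 0, x3: 1, s1: 2, s2: 0.
Improving columns: x1. Bland's rule picks the smallest column index → x1.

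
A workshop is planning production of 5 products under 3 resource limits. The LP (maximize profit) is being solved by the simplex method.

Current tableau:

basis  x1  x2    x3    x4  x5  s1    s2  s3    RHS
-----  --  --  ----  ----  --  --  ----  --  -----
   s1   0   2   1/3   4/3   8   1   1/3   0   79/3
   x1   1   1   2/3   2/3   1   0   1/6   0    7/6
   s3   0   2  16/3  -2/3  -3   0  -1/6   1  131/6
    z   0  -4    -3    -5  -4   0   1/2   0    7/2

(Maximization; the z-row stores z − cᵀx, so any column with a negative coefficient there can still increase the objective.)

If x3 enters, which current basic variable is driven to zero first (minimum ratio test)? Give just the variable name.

Ratios: row 1 (s1): (79/3)/(1/3) = 79; row 2 (x1): (7/6)/(2/3) = 7/4; row 3 (s3): (131/6)/(16/3) = 131/32.
Minimum ratio 7/4 is in the x1 row, so x1 leaves.

x1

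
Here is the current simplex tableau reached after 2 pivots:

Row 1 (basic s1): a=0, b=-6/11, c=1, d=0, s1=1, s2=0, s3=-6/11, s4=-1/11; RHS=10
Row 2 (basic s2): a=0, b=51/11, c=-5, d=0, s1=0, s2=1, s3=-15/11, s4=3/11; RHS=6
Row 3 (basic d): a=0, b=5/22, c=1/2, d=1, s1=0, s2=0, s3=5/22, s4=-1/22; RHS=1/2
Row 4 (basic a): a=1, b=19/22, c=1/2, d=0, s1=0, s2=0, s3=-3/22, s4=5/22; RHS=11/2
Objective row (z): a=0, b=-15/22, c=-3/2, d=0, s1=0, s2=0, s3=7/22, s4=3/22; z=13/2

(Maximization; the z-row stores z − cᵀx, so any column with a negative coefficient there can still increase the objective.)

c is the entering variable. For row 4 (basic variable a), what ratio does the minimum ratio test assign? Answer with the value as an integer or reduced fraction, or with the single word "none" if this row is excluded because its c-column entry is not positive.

Ratio = RHS / (c entry) = (11/2) / (1/2) = 11.

11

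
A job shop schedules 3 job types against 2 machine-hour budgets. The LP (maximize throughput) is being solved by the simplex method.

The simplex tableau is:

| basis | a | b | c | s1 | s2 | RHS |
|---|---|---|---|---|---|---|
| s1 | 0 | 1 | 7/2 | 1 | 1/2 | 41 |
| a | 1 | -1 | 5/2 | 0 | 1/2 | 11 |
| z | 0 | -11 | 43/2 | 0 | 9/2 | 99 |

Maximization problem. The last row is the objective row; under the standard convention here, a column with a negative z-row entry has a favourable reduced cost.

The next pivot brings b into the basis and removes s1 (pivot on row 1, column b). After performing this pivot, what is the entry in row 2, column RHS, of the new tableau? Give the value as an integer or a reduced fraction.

52

Pivot element is row 1, column b: 1.
Normalize row 1: new (row 1, RHS) = 41/1 = 41.
row 2 ← row 2 − (-1)·(new row 1): 11 − (-1)·41 = 52.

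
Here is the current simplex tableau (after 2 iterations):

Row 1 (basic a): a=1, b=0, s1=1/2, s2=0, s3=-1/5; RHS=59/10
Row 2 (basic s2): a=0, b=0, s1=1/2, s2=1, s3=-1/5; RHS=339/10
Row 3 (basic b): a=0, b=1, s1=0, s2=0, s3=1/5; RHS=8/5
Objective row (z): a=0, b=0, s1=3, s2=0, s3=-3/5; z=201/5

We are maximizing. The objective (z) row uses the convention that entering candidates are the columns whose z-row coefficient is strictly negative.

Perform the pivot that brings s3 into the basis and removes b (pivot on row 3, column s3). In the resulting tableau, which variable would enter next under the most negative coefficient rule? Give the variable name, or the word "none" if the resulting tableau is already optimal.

none

Pivot element 1/5. New z-row = old z-row − (-3/5)·(row 3/(1/5)).
Updated z-row coefficients: a: 0, b: 3, s1: 3, s2: 0, s3: 0.
No coefficient is strictly negative; the tableau after this pivot is optimal.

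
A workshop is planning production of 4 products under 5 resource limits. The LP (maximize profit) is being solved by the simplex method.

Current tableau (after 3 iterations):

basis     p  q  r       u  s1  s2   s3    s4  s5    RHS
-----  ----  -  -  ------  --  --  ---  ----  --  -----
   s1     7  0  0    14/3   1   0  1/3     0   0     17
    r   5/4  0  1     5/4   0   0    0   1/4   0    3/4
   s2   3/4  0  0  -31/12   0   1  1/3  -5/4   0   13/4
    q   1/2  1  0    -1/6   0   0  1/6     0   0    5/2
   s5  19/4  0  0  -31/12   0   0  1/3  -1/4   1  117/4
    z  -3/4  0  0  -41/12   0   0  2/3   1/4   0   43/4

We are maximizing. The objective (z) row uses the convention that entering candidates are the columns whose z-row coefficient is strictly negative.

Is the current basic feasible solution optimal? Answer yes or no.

Column p has objective-row coefficient -3/4, which is negative; an improving pivot exists, so not yet optimal.

no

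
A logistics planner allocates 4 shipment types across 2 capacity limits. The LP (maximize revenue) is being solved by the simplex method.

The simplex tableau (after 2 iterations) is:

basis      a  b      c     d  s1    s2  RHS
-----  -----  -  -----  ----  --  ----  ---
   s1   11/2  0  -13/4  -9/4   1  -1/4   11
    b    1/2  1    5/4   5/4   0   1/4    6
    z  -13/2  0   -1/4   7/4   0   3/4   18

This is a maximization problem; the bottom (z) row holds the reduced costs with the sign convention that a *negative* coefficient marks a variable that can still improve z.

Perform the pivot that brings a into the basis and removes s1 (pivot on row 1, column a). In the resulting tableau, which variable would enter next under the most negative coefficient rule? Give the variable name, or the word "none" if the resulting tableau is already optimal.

c

Pivot element 11/2. New z-row = old z-row − (-13/2)·(row 1/(11/2)).
Updated z-row coefficients: a: 0, b: 0, c: -45/11, d: -10/11, s1: 13/11, s2: 5/11.
The most negative is -45/11 in column c, so c would enter next.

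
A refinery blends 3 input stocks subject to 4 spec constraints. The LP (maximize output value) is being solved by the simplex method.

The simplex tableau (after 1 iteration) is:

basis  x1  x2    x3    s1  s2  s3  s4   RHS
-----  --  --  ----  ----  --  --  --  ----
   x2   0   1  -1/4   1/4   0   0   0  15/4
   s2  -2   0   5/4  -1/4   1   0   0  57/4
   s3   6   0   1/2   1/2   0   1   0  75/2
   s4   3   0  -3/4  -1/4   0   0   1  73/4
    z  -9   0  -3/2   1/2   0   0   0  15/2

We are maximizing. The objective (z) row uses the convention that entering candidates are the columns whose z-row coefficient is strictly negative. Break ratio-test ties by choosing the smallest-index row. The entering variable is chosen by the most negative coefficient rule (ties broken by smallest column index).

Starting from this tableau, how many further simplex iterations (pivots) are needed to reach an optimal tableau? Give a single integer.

pivot: x1 in, s4 out → z = 249/4
pivot: x3 in, s3 out → z = 513/8
pivot: s4 in, s2 out → z = 2649/34
No improving column remains; optimal.

3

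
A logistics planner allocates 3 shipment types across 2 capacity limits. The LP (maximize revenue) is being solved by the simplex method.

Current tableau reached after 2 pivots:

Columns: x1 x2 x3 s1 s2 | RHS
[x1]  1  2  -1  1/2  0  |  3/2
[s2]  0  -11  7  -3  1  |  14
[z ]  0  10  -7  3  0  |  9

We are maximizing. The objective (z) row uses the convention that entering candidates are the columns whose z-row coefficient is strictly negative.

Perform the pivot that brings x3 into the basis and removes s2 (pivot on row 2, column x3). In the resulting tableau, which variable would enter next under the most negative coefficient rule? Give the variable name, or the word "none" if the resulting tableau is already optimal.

x2

Pivot element 7. New z-row = old z-row − (-7)·(row 2/7).
Updated z-row coefficients: x1: 0, x2: -1, x3: 0, s1: 0, s2: 1.
The most negative is -1 in column x2, so x2 would enter next.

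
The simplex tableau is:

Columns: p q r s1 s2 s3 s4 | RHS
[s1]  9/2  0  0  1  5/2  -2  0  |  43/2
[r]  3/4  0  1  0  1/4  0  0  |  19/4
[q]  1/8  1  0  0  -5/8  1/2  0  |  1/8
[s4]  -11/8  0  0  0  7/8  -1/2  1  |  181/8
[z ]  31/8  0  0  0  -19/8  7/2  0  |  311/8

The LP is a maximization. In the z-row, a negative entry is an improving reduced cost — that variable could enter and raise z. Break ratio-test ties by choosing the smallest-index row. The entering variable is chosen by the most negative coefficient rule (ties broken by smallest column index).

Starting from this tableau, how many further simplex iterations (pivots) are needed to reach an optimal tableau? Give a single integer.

1

pivot: s2 in, s1 out → z = 593/10
No improving column remains; optimal.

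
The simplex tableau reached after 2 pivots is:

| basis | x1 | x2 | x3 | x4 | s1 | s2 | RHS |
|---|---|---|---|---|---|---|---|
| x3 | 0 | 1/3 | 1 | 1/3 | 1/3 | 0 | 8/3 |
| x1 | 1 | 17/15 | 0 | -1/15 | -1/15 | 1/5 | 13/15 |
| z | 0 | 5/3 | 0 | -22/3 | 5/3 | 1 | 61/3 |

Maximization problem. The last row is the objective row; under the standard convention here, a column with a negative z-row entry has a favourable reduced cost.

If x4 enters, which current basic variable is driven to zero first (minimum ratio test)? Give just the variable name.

Ratios: row 1 (x3): (8/3)/(1/3) = 8; row 2 (x1): entry -1/15 ≤ 0, skip.
Minimum ratio 8 is in the x3 row, so x3 leaves.

x3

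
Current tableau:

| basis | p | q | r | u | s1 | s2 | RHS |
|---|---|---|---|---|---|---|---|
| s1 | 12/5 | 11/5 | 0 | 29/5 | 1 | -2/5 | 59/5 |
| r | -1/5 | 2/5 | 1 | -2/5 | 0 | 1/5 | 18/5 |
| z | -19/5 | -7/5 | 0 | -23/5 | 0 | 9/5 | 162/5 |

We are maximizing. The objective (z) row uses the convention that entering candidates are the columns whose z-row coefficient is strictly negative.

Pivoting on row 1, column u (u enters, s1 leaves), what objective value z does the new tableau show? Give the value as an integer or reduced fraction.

1211/29

Minimum ratio for u: (59/5)/(29/5) = 59/29.
z changes by −(z-row coeff of u)·ratio = −(-23/5)·(59/29) = 1357/145.
New z = 162/5 + (1357/145) = 1211/29.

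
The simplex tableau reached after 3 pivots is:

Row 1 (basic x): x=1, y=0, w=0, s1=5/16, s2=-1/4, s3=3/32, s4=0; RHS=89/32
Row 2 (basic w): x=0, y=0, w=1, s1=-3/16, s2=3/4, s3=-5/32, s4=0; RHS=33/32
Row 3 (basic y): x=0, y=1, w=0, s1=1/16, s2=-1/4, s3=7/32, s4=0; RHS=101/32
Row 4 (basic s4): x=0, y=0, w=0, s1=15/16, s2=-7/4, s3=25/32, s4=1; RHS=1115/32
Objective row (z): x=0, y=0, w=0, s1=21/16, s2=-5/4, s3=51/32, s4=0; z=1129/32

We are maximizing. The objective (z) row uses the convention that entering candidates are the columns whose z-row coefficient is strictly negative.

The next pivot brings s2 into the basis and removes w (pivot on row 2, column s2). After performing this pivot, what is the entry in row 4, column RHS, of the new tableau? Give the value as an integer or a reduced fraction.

Pivot element is row 2, column s2: 3/4.
Normalize row 2: new (row 2, RHS) = (33/32)/(3/4) = 11/8.
row 4 ← row 4 − (-7/4)·(new row 2): 1115/32 − (-7/4)·(11/8) = 149/4.

149/4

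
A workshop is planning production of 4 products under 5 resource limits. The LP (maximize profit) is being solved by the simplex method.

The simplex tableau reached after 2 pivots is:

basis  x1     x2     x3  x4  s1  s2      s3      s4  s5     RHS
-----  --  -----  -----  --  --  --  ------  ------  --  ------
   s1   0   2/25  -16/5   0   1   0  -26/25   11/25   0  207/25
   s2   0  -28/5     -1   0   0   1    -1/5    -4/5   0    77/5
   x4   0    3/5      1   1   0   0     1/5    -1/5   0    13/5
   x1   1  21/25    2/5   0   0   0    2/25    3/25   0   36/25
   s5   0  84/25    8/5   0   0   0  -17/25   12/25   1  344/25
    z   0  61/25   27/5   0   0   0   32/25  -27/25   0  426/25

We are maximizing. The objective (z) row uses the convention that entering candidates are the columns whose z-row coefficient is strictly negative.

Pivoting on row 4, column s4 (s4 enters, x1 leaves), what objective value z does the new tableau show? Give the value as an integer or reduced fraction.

30

Minimum ratio for s4: (36/25)/(3/25) = 12.
z changes by −(z-row coeff of s4)·ratio = −(-27/25)·12 = 324/25.
New z = 426/25 + (324/25) = 30.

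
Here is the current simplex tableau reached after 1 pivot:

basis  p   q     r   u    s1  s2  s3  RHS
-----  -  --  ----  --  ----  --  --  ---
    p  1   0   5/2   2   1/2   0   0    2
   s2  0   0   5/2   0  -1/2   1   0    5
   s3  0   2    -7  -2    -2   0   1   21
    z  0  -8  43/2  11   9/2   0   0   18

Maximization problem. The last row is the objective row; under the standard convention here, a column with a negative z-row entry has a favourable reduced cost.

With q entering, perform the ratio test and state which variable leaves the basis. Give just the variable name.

Ratios: row 1 (p): entry 0 ≤ 0, skip; row 2 (s2): entry 0 ≤ 0, skip; row 3 (s3): 21/2 = 21/2.
Minimum ratio 21/2 is in the s3 row, so s3 leaves.

s3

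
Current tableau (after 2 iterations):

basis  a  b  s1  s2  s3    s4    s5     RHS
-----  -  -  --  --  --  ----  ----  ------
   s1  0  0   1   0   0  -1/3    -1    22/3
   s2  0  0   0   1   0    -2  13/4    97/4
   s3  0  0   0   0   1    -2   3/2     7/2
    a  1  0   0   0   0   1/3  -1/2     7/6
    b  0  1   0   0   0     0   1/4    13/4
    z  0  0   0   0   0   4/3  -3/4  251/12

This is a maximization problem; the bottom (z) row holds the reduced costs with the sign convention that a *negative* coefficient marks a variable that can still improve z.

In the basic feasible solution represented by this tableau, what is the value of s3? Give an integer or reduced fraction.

s3 is basic (row 3); its value is the RHS of that row: 7/2.

7/2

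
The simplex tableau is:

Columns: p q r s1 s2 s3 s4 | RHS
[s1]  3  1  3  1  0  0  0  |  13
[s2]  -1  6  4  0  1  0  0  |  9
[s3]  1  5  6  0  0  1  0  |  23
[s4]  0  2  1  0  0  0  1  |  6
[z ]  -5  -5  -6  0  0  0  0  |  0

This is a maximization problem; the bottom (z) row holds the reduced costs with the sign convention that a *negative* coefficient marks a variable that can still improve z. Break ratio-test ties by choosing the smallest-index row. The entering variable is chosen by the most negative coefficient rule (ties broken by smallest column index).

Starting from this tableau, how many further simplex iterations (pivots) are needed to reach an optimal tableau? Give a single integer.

3

pivot: r in, s2 out → z = 27/2
pivot: p in, s1 out → z = 73/3
pivot: q in, r out → z = 545/19
No improving column remains; optimal.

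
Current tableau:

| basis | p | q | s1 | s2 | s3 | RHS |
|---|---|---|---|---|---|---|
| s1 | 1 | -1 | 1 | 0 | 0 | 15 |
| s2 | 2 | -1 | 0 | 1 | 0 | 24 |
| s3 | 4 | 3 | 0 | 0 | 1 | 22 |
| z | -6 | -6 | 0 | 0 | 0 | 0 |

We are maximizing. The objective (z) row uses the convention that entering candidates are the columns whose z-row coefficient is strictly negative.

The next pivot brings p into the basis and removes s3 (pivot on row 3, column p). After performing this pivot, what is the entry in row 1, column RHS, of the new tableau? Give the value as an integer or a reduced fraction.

Pivot element is row 3, column p: 4.
Normalize row 3: new (row 3, RHS) = 22/4 = 11/2.
row 1 ← row 1 − 1·(new row 3): 15 − 1·(11/2) = 19/2.

19/2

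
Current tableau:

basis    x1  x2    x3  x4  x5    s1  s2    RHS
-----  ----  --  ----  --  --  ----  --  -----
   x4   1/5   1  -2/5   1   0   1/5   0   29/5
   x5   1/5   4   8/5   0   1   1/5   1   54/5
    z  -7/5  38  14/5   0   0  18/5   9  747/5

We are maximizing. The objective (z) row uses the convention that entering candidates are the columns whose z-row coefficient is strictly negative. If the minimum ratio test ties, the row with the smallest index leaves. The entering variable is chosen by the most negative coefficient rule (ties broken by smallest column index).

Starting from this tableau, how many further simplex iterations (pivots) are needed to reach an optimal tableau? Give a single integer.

pivot: x1 in, x4 out → z = 190
No improving column remains; optimal.

1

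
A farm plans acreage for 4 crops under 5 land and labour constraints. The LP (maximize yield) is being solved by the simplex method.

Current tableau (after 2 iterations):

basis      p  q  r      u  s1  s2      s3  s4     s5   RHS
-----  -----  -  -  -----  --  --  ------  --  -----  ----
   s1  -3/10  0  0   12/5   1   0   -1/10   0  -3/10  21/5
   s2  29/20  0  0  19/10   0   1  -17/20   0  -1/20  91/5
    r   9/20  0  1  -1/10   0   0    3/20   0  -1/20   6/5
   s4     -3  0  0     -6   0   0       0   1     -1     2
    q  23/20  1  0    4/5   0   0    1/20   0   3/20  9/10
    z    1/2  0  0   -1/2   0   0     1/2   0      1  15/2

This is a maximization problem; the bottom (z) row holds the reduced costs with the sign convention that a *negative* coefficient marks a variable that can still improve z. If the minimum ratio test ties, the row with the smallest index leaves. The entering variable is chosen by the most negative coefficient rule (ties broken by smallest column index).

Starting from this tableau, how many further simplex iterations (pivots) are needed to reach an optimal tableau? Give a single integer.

1

pivot: u in, q out → z = 129/16
No improving column remains; optimal.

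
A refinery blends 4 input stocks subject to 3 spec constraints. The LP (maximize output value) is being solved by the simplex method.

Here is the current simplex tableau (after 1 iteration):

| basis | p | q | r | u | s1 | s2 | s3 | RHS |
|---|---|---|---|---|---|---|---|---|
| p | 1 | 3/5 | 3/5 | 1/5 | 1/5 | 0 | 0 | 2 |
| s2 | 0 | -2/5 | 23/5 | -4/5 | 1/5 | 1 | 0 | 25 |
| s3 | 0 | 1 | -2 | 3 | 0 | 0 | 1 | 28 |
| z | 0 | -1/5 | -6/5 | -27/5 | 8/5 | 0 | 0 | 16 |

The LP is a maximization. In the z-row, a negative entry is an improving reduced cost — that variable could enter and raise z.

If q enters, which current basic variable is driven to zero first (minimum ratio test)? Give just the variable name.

Ratios: row 1 (p): 2/(3/5) = 10/3; row 2 (s2): entry -2/5 ≤ 0, skip; row 3 (s3): 28/1 = 28.
Minimum ratio 10/3 is in the p row, so p leaves.

p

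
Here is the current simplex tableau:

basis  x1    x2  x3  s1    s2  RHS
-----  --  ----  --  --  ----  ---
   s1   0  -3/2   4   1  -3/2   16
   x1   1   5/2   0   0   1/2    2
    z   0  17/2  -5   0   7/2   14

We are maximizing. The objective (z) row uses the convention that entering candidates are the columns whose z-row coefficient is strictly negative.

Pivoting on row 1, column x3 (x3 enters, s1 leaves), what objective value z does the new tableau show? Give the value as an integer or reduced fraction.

Minimum ratio for x3: 16/4 = 4.
z changes by −(z-row coeff of x3)·ratio = −(-5)·4 = 20.
New z = 14 + 20 = 34.

34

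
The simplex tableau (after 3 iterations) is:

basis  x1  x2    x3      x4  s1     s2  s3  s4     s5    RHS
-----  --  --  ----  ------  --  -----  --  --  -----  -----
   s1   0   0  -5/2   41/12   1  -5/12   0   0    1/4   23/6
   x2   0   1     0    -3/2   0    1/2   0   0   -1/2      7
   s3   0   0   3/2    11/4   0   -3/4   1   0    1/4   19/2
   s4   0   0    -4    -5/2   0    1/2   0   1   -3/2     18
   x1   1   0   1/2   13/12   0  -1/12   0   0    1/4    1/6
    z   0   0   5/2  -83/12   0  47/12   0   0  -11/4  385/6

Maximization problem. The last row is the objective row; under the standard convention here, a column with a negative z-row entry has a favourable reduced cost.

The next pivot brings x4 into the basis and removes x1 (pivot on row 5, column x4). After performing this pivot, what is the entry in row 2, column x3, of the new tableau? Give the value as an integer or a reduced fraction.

9/13

Pivot element is row 5, column x4: 13/12.
Normalize row 5: new (row 5, x3) = (1/2)/(13/12) = 6/13.
row 2 ← row 2 − (-3/2)·(new row 5): 0 − (-3/2)·(6/13) = 9/13.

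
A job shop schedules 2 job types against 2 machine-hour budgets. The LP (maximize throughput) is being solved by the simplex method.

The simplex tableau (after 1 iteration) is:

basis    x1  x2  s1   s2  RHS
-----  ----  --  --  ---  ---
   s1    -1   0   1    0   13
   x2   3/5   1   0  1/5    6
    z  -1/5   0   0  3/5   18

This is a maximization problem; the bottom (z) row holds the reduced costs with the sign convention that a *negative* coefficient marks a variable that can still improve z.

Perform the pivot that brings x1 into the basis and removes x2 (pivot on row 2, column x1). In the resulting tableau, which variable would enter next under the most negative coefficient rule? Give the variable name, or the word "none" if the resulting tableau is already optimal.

Pivot element 3/5. New z-row = old z-row − (-1/5)·(row 2/(3/5)).
Updated z-row coefficients: x1: 0, x2: 1/3, s1: 0, s2: 2/3.
No coefficient is strictly negative; the tableau after this pivot is optimal.

none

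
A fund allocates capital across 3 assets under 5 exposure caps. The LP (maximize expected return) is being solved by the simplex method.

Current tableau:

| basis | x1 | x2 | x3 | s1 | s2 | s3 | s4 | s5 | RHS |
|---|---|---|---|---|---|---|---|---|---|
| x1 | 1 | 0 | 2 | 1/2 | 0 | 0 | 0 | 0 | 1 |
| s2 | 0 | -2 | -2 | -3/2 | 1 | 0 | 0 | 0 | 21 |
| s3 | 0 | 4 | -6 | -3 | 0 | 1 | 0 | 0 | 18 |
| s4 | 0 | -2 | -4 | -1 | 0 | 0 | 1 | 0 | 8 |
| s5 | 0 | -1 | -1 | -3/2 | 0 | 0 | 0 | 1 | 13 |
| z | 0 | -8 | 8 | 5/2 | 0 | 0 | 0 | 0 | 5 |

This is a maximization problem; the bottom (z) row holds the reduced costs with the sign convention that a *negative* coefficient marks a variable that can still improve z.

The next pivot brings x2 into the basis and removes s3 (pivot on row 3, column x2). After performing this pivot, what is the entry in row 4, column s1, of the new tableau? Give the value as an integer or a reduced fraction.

-5/2

Pivot element is row 3, column x2: 4.
Normalize row 3: new (row 3, s1) = (-3)/4 = -3/4.
row 4 ← row 4 − (-2)·(new row 3): -1 − (-2)·(-3/4) = -5/2.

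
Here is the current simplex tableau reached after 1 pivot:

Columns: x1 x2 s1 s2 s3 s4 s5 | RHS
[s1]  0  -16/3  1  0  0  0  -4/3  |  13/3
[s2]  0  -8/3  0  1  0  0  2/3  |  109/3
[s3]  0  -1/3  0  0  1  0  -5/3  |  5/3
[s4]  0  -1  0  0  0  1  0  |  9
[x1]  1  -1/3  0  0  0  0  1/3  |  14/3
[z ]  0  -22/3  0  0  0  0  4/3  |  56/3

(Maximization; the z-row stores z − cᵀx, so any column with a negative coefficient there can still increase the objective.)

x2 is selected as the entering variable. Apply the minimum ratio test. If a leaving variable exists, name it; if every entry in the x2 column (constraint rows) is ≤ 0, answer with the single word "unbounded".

unbounded

x2-column entries: row 1: -16/3, row 2: -8/3, row 3: -1/3, row 4: -1, row 5: -1/3. All ≤ 0, so x2 can increase without bound; the LP is unbounded in this direction.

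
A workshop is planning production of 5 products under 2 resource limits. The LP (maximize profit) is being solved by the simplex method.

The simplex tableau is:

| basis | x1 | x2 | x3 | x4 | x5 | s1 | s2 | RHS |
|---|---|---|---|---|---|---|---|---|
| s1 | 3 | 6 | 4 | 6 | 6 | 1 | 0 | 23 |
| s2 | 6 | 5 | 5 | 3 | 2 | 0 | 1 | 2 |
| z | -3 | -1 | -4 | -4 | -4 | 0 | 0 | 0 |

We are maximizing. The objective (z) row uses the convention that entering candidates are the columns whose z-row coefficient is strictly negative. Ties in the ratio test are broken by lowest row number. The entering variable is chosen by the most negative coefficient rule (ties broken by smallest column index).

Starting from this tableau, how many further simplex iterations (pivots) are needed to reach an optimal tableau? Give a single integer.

2

pivot: x3 in, s2 out → z = 8/5
pivot: x5 in, x3 out → z = 4
No improving column remains; optimal.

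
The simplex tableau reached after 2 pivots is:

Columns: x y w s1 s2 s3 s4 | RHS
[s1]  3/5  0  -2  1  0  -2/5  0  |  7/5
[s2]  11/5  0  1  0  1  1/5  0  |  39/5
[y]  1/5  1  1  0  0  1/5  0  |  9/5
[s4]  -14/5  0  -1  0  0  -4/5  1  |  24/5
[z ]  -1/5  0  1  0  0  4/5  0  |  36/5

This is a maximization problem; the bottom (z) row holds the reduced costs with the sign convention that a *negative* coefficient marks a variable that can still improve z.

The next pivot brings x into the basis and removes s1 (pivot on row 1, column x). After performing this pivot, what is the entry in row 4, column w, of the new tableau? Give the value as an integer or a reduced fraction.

Pivot element is row 1, column x: 3/5.
Normalize row 1: new (row 1, w) = (-2)/(3/5) = -10/3.
row 4 ← row 4 − (-14/5)·(new row 1): -1 − (-14/5)·(-10/3) = -31/3.

-31/3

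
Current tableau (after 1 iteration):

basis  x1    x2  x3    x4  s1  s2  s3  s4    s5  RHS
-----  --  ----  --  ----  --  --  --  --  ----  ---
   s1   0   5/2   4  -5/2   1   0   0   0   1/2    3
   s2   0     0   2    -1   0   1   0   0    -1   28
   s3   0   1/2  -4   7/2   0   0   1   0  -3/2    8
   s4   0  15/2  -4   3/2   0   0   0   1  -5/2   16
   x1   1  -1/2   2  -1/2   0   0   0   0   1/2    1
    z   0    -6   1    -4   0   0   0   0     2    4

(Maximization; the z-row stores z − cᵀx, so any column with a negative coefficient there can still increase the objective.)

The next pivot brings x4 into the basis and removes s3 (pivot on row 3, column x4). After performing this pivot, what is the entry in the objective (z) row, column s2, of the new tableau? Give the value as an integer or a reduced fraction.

0

Pivot element is row 3, column x4: 7/2.
Normalize row 3: new (row 3, s2) = 0/(7/2) = 0.
z-row ← z-row − (-4)·(new row 3): 0 − (-4)·0 = 0.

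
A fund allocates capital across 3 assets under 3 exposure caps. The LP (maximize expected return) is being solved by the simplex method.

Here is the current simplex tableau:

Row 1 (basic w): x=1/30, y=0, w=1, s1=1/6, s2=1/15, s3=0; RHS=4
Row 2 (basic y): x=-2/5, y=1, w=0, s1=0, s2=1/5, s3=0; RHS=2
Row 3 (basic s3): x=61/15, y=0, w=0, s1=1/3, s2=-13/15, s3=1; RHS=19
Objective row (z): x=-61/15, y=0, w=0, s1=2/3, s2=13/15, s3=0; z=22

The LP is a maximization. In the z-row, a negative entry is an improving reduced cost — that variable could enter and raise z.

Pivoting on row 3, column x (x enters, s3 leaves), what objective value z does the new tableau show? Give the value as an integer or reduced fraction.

Minimum ratio for x: 19/(61/15) = 285/61.
z changes by −(z-row coeff of x)·ratio = −(-61/15)·(285/61) = 19.
New z = 22 + 19 = 41.

41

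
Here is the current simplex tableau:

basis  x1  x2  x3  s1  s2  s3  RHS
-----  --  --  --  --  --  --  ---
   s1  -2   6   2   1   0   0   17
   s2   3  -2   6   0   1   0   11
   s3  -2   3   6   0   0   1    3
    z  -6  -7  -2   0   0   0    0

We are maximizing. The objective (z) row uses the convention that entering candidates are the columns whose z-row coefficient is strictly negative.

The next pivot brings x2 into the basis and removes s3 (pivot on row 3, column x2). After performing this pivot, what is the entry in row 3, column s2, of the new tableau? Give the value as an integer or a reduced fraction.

Pivot element is row 3, column x2: 3.
Normalize row 3: new (row 3, s2) = 0/3 = 0.
Row 3 is the pivot row, so the entry is 0.

0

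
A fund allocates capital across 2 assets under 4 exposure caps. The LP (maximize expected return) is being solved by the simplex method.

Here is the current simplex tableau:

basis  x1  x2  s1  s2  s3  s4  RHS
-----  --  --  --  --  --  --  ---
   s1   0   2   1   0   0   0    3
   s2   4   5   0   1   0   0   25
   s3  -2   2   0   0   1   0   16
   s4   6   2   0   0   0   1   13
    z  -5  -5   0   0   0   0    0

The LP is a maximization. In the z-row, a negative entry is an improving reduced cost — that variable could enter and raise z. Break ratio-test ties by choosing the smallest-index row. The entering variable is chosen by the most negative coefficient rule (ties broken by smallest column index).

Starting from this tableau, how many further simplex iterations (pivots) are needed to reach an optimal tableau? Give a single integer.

pivot: x1 in, s4 out → z = 65/6
pivot: x2 in, s1 out → z = 95/6
No improving column remains; optimal.

2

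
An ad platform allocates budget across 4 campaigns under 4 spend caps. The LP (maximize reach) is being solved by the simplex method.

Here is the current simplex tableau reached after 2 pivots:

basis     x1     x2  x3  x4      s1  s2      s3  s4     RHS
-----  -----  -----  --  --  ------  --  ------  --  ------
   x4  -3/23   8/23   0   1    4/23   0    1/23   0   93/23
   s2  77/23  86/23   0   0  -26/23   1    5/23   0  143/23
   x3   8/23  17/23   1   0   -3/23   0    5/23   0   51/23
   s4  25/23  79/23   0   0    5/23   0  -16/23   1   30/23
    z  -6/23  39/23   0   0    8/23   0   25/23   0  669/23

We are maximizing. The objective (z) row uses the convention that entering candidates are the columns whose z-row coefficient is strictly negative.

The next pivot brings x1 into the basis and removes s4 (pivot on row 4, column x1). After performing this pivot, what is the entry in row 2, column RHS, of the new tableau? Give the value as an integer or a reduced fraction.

11/5

Pivot element is row 4, column x1: 25/23.
Normalize row 4: new (row 4, RHS) = (30/23)/(25/23) = 6/5.
row 2 ← row 2 − (77/23)·(new row 4): 143/23 − (77/23)·(6/5) = 11/5.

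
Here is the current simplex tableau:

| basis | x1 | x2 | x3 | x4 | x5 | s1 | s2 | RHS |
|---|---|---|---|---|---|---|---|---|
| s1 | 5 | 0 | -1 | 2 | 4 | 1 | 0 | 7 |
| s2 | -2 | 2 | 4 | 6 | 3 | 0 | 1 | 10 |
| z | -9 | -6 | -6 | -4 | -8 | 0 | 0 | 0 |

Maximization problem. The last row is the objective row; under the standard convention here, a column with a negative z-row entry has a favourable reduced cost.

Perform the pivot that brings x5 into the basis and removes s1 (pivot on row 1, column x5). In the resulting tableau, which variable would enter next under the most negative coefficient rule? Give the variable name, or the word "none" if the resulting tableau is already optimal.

Pivot element 4. New z-row = old z-row − (-8)·(row 1/4).
Updated z-row coefficients: x1: 1, x2: -6, x3: -8, x4: 0, x5: 0, s1: 2, s2: 0.
The most negative is -8 in column x3, so x3 would enter next.

x3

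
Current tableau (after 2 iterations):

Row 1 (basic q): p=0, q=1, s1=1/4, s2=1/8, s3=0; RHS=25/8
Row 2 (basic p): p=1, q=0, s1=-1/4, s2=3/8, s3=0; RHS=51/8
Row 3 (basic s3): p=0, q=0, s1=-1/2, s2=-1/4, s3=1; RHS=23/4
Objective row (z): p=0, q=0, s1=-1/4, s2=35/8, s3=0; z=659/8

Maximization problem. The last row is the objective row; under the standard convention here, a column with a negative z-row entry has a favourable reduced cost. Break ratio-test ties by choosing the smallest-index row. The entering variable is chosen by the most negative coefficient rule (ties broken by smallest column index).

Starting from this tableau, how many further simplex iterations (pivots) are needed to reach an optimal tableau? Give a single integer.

pivot: s1 in, q out → z = 171/2
No improving column remains; optimal.

1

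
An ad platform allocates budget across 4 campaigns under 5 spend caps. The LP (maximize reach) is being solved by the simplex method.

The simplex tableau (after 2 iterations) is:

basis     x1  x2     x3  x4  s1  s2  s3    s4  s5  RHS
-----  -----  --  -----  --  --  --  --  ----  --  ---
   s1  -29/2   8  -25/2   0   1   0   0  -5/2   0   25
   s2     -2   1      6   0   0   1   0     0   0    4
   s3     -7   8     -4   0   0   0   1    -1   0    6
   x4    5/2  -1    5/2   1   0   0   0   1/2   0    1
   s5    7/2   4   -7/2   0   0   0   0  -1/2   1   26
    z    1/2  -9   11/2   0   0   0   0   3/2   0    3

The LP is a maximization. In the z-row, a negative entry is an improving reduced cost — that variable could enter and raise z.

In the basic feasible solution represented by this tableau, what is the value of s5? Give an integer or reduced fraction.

s5 is basic (row 5); its value is the RHS of that row: 26.

26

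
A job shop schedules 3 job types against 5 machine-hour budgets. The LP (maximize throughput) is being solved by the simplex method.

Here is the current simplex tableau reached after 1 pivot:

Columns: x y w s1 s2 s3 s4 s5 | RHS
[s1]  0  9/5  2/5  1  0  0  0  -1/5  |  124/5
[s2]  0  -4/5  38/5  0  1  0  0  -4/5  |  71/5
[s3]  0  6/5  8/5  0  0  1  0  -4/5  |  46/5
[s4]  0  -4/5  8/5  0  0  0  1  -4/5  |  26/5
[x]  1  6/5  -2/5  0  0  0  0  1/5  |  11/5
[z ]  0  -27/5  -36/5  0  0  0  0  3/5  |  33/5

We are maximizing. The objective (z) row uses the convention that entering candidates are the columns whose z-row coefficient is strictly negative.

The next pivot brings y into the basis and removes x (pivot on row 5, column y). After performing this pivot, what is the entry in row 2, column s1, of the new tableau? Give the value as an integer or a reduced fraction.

0

Pivot element is row 5, column y: 6/5.
Normalize row 5: new (row 5, s1) = 0/(6/5) = 0.
row 2 ← row 2 − (-4/5)·(new row 5): 0 − (-4/5)·0 = 0.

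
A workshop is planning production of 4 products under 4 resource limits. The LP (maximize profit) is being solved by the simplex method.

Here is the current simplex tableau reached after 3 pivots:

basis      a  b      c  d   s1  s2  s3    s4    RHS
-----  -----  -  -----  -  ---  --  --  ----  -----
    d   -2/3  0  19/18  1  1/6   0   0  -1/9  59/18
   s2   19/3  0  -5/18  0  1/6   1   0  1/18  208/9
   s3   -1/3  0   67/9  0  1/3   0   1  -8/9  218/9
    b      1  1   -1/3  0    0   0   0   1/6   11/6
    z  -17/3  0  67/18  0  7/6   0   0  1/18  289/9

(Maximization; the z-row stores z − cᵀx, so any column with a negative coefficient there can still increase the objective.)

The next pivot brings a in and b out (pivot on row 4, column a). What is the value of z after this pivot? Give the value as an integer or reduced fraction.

Minimum ratio for a: (11/6)/1 = 11/6.
z changes by −(z-row coeff of a)·ratio = −(-17/3)·(11/6) = 187/18.
New z = 289/9 + (187/18) = 85/2.

85/2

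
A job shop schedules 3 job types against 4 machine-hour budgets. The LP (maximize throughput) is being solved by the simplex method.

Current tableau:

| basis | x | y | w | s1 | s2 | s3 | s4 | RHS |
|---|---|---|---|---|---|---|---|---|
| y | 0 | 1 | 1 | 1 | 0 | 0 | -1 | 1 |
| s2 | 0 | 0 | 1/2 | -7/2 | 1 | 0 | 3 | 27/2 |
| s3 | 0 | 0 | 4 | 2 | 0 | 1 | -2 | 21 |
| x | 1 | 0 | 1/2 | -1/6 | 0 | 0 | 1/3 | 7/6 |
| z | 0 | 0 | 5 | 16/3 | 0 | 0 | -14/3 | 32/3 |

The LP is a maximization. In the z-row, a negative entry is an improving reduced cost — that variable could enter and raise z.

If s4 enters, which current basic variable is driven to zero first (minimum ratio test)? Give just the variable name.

x

Ratios: row 1 (y): entry -1 ≤ 0, skip; row 2 (s2): (27/2)/3 = 9/2; row 3 (s3): entry -2 ≤ 0, skip; row 4 (x): (7/6)/(1/3) = 7/2.
Minimum ratio 7/2 is in the x row, so x leaves.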